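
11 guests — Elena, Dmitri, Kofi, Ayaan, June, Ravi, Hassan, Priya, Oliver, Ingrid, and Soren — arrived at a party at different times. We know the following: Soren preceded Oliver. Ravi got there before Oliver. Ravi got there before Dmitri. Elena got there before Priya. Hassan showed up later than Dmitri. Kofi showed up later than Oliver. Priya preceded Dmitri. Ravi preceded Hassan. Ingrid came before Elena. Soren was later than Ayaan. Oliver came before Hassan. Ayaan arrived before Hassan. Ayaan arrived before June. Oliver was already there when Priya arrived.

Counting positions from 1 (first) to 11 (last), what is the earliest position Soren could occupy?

2

Ayaan must come before Soren — 1 forced predecessor.
Nothing else is forced ahead of Soren, so their earliest slot is position 1 + 1 = 2.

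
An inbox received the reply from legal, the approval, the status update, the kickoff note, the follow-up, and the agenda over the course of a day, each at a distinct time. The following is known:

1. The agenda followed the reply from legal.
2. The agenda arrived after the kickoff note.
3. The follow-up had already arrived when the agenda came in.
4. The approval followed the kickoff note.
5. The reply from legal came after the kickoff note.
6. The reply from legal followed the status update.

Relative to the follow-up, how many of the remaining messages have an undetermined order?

4

Forced after the follow-up: the agenda.
That leaves the approval, the kickoff note, the reply from legal, and the status update with no forced order relative to the follow-up — 4.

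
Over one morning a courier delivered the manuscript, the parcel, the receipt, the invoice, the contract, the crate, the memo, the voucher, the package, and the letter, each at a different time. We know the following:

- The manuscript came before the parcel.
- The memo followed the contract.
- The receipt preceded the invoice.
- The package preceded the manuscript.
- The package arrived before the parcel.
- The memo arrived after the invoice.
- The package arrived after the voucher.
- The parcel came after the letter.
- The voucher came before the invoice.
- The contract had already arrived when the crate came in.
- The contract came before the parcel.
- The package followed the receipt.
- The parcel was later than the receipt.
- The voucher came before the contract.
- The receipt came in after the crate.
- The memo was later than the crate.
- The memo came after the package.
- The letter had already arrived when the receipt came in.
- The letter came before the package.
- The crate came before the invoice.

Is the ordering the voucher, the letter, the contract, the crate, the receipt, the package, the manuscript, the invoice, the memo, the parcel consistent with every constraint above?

yes

Check each stated constraint against the proposed order — e.g. the voucher is ahead of the invoice; the letter is ahead of the parcel. Every pair is in the required order; nothing is violated.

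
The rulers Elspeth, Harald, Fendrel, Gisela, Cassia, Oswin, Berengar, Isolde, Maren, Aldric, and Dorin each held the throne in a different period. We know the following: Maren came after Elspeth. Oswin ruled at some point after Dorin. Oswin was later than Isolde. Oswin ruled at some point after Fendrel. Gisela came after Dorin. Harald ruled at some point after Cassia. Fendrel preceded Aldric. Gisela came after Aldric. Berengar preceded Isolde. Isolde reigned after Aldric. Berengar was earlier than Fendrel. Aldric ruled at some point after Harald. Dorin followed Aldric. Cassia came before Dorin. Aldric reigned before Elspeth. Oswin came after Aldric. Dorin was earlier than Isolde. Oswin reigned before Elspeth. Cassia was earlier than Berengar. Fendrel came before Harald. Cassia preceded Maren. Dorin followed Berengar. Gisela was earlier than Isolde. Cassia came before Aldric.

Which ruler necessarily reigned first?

Cassia has a chain of constraints placing them before every other ruler, so Cassia must be first.

Cassia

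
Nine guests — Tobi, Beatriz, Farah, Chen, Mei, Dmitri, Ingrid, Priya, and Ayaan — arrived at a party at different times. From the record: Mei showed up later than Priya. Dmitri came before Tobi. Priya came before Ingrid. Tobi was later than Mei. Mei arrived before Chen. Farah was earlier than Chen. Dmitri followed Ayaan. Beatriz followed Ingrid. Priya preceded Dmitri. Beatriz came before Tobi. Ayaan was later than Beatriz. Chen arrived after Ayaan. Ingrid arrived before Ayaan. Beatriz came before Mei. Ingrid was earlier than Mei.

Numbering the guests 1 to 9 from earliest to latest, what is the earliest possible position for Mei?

Beatriz, Ingrid, and Priya must all come before Mei — 3 forced predecessors.
Nothing else is forced ahead of Mei, so their earliest slot is position 3 + 1 = 4.

4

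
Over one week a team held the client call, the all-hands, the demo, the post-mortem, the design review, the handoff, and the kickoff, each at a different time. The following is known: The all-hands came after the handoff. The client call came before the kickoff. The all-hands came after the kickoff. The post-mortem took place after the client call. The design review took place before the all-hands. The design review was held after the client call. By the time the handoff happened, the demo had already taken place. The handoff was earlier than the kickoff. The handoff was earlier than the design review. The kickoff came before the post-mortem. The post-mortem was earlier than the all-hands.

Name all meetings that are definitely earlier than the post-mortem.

Directly stated before the post-mortem: the client call and the kickoff.
The demo reaches the post-mortem via the demo → the handoff → the kickoff → the post-mortem.
The handoff reaches the post-mortem via the handoff → the kickoff → the post-mortem.
No chain forces the design review (or any of the others) ahead of the post-mortem.

the client call, the demo, the handoff, the kickoff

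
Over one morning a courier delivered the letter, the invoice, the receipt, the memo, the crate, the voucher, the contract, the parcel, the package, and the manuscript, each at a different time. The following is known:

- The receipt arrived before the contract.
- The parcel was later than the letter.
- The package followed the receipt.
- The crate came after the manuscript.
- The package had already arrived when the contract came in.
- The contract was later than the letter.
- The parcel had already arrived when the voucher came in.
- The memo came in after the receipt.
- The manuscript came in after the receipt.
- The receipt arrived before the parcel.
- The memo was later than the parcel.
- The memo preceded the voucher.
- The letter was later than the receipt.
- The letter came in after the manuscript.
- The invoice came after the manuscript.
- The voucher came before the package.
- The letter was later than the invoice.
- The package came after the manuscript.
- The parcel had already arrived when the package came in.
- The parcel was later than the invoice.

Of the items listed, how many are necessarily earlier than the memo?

5

Directly stated before the memo: the parcel and the receipt.
The invoice reaches the memo via the invoice → the parcel → the memo.
The letter reaches the memo via the letter → the parcel → the memo.
The manuscript reaches the memo via the manuscript → the letter → the parcel → the memo.
That's the invoice, the letter, the manuscript, the parcel, and the receipt — 5 in all.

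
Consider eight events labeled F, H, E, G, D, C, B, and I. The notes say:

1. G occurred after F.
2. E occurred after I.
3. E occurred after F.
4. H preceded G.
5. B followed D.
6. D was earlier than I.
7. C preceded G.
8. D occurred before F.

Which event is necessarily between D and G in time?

Tracing the constraints gives D → F → G, so F sits after D and before G.
No other event is forced both after D and before G.

F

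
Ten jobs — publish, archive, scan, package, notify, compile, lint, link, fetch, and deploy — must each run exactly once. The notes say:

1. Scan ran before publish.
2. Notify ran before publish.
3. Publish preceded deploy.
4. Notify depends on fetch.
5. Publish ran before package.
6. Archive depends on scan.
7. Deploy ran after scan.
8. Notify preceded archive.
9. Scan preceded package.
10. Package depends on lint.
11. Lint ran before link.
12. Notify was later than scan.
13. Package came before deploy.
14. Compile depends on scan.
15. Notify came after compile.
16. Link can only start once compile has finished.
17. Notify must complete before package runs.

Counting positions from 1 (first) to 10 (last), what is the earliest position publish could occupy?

5

Compile, fetch, notify, and scan must all come before publish — 4 forced predecessors.
Nothing else is forced ahead of publish, so its earliest slot is position 4 + 1 = 5.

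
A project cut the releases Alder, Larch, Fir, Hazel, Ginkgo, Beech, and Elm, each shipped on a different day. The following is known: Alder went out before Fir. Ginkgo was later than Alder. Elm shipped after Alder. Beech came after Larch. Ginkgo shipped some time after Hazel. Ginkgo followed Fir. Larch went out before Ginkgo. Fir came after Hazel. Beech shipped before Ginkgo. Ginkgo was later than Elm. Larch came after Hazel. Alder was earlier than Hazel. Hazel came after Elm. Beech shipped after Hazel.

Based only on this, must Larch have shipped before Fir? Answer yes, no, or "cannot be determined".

cannot be determined

No chain of stated constraints runs from Larch to Fir, and none runs from Fir to Larch either.
So the relative order of Larch and Fir is not fixed by the given facts.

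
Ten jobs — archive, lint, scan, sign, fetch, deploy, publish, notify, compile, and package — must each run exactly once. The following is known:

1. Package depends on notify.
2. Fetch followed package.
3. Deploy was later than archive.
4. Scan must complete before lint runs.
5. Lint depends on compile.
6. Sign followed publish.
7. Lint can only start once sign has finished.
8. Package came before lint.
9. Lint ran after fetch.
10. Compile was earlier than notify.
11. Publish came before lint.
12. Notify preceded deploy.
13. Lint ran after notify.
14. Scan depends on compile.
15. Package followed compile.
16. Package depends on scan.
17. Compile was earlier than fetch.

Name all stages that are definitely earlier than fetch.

Directly stated before fetch: compile and package.
Notify reaches fetch via notify → package → fetch.
Scan reaches fetch via scan → package → fetch.
No chain forces sign (or any of the others) ahead of fetch.

compile, notify, package, scan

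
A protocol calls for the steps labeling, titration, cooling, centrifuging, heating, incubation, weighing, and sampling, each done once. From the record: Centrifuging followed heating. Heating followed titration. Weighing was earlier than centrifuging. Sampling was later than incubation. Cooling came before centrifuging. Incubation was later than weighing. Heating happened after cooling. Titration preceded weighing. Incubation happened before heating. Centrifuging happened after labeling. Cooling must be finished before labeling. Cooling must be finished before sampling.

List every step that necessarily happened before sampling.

Directly stated before sampling: cooling and incubation.
Titration reaches sampling via titration → weighing → incubation → sampling.
Weighing reaches sampling via weighing → incubation → sampling.
No chain forces labeling (or any of the others) ahead of sampling.

cooling, incubation, titration, weighing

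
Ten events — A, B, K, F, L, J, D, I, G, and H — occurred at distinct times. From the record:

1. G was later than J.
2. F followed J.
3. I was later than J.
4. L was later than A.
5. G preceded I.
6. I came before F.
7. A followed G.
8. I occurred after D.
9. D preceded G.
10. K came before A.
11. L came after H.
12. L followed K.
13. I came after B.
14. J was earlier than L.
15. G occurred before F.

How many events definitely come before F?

5

Directly stated before F: G, I, and J.
B reaches F via B → I → F.
D reaches F via D → I → F.
No chain forces A (or any of the others) ahead of F.
That's B, D, G, I, and J — 5 in all.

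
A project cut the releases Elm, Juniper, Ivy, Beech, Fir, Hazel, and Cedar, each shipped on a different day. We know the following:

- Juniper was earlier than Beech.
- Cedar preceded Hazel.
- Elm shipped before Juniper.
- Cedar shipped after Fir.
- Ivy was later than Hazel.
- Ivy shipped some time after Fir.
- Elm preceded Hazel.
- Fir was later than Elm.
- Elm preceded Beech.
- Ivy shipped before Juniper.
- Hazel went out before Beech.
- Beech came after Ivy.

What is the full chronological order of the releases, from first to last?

Elm, Fir, Cedar, Hazel, Ivy, Juniper, Beech

The constraints fix every adjacent pair, so only one ordering works:
Elm → Fir → Cedar → Hazel → Ivy → Juniper → Beech.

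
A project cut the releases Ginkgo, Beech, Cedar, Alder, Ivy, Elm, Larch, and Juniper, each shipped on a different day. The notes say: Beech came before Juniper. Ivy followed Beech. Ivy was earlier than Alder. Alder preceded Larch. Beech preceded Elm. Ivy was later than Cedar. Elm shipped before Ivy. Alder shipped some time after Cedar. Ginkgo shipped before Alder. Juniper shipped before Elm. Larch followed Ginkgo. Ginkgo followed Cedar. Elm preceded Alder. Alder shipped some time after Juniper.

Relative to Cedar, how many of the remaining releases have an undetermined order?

Forced after Cedar: Alder, Ginkgo, Ivy, and Larch.
That leaves Beech, Elm, and Juniper with no forced order relative to Cedar — 3.

3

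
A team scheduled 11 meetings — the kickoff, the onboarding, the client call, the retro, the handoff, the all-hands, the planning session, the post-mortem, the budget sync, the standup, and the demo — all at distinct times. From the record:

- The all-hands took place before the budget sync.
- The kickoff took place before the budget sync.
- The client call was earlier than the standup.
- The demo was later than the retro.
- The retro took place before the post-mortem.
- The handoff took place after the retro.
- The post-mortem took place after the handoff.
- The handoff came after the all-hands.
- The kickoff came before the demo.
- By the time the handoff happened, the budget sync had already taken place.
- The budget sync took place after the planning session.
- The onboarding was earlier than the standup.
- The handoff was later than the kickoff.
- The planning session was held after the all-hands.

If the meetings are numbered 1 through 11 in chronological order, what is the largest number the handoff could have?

The handoff must come before the post-mortem — 1 meeting forced after it.
Everything else can be placed before the handoff in some valid order, so the handoff can sit as late as position 11 − 1 = 10.

10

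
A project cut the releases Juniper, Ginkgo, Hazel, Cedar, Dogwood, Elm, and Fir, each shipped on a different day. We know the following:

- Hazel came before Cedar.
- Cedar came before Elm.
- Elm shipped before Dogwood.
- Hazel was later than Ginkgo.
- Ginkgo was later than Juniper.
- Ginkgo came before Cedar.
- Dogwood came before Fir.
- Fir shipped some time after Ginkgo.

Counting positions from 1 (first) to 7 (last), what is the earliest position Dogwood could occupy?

6

Cedar, Elm, Ginkgo, Hazel, and Juniper must all come before Dogwood — 5 forced predecessors.
Nothing else is forced ahead of Dogwood, so its earliest slot is position 5 + 1 = 6.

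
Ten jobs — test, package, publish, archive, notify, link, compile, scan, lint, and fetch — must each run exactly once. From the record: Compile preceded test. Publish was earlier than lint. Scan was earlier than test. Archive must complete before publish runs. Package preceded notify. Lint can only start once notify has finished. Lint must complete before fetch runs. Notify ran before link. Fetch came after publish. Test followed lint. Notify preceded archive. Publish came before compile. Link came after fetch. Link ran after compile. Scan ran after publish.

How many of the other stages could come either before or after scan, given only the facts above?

Forced before scan: archive, notify, package, and publish; forced after scan: test.
That leaves compile, fetch, link, and lint with no forced order relative to scan — 4.

4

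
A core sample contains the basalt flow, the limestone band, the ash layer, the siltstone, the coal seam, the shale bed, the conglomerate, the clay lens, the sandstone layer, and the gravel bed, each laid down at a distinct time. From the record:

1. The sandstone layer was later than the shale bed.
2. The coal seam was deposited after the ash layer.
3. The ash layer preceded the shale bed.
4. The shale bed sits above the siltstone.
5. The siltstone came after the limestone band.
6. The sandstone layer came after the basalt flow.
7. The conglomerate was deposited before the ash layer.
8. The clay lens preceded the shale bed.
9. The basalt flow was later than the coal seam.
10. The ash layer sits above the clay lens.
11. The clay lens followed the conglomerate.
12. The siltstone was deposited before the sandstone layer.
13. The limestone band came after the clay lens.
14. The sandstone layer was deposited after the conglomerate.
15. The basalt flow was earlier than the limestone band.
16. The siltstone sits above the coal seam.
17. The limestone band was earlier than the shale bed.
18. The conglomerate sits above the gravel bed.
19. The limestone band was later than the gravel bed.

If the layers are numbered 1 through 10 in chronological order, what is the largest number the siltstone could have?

The siltstone must come before the sandstone layer and the shale bed — 2 layers forced after it.
Everything else can be placed before the siltstone in some valid order, so the siltstone can sit as late as position 10 − 2 = 8.

8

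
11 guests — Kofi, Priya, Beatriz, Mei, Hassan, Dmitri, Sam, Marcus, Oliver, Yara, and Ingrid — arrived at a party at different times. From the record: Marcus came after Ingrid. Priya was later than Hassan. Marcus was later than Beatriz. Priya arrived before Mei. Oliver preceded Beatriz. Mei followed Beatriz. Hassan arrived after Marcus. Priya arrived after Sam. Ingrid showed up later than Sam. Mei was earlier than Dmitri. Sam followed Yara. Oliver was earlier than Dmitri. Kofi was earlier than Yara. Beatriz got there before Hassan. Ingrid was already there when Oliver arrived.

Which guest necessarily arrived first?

Kofi

Kofi has a chain of constraints placing them before every other guest, so Kofi must be first.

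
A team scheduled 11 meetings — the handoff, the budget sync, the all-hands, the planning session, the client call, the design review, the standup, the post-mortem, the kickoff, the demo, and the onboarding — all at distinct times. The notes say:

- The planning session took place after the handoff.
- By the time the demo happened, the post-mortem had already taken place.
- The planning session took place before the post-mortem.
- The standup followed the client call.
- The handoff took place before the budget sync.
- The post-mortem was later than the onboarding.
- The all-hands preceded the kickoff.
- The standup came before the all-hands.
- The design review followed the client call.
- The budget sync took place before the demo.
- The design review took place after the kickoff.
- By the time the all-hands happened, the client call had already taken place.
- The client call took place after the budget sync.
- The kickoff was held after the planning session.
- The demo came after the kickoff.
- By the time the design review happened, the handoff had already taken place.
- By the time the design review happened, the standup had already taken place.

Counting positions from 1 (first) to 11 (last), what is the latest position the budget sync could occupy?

5

The budget sync must come before the all-hands, the client call, the demo, the design review, the kickoff, and the standup — 6 meetings forced after it.
Everything else can be placed before the budget sync in some valid order, so the budget sync can sit as late as position 11 − 6 = 5.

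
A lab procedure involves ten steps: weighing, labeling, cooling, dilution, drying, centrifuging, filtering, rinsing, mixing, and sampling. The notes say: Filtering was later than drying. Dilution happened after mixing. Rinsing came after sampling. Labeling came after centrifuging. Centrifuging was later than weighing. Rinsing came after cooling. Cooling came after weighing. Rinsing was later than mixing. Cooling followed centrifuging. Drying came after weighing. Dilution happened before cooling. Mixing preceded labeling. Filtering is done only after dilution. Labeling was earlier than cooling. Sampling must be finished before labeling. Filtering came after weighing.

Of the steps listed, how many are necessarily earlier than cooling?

6

Directly stated before cooling: centrifuging, dilution, labeling, and weighing.
Mixing reaches cooling via mixing → labeling → cooling.
Sampling reaches cooling via sampling → labeling → cooling.
No chain forces filtering (or any of the others) ahead of cooling.
That's centrifuging, dilution, labeling, mixing, sampling, and weighing — 6 in all.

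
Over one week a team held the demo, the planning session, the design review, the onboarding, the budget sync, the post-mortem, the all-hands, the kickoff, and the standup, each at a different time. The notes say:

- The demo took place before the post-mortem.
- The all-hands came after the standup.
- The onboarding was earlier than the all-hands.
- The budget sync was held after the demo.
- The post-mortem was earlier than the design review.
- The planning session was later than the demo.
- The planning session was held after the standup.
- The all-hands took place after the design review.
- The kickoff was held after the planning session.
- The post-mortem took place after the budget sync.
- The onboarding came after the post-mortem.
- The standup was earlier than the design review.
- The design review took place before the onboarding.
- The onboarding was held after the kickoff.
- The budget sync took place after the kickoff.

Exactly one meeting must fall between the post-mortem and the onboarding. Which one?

Tracing the constraints gives the post-mortem → the design review → the onboarding, so the design review sits after the post-mortem and before the onboarding.
No other meeting is forced both after the post-mortem and before the onboarding.

the design review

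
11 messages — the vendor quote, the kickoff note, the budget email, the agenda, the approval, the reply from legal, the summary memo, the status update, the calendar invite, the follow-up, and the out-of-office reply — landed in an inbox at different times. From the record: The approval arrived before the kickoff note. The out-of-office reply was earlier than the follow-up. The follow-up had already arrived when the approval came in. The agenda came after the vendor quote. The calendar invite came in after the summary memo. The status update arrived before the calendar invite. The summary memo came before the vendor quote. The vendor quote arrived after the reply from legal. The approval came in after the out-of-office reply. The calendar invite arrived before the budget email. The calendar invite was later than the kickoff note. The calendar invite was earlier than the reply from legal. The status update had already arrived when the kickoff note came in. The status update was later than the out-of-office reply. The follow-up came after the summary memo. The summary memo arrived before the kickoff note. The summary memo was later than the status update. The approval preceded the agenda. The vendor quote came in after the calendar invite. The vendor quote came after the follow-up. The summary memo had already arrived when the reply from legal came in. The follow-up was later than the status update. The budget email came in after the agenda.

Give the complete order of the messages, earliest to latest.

The constraints fix every adjacent pair, so only one ordering works:
the out-of-office reply → the status update → the summary memo → the follow-up → the approval → the kickoff note → the calendar invite → the reply from legal → the vendor quote → the agenda → the budget email.

the out-of-office reply, the status update, the summary memo, the follow-up, the approval, the kickoff note, the calendar invite, the reply from legal, the vendor quote, the agenda, the budget email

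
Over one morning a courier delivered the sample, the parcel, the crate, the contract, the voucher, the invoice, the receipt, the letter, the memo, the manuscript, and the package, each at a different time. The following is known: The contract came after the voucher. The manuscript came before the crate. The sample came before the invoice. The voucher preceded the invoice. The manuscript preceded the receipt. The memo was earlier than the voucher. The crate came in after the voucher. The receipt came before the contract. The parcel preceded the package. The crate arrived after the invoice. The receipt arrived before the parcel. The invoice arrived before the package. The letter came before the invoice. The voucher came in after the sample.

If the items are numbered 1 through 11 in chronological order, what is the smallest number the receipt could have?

2

The manuscript must come before the receipt — 1 forced predecessor.
Nothing else is forced ahead of the receipt, so its earliest slot is position 1 + 1 = 2.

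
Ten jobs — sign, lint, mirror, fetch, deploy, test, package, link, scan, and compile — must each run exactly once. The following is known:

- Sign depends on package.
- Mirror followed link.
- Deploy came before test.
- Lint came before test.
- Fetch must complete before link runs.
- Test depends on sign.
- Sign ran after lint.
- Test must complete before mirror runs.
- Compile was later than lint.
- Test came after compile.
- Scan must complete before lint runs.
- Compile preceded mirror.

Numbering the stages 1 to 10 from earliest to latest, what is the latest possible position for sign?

8

Sign must come before mirror and test — 2 stages forced after it.
Everything else can be placed before sign in some valid order, so sign can sit as late as position 10 − 2 = 8.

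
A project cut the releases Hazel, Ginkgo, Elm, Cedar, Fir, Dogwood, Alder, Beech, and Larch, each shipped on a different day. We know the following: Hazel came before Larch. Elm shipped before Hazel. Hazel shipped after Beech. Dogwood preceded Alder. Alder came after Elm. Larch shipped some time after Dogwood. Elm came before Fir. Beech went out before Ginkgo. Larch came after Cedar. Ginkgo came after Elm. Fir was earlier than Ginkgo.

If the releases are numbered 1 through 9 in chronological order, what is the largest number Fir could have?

Fir must come before Ginkgo — 1 release forced after it.
Everything else can be placed before Fir in some valid order, so Fir can sit as late as position 9 − 1 = 8.

8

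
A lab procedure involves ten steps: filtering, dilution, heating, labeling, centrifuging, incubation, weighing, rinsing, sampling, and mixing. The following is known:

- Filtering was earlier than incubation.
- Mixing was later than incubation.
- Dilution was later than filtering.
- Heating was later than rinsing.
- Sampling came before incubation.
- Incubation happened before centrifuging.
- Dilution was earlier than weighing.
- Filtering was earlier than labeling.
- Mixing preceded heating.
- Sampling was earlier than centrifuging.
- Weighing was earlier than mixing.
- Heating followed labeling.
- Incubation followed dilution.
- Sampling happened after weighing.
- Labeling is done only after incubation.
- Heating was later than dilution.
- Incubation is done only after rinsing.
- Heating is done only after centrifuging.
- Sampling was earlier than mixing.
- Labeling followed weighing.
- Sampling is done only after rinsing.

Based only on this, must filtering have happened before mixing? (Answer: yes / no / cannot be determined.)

yes

Chain the constraints: filtering → incubation → mixing. Each link is directly stated, so filtering comes before mixing.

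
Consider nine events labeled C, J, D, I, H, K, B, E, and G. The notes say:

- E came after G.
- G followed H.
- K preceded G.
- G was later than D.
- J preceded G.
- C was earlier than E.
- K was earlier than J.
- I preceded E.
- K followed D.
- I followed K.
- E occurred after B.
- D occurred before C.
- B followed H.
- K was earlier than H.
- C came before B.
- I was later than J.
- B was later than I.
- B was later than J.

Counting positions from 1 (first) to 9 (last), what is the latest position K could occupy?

K must come before B, E, G, H, I, and J — 6 events forced after it.
Everything else can be placed before K in some valid order, so K can sit as late as position 9 − 6 = 3.

3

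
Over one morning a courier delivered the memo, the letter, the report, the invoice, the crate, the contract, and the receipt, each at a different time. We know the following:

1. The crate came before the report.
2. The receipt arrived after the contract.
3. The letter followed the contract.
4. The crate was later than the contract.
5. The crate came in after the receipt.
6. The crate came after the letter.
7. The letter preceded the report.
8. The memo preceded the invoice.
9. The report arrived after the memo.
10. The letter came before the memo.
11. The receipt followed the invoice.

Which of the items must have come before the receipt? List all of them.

Directly stated before the receipt: the contract and the invoice.
The letter reaches the receipt via the letter → the memo → the invoice → the receipt.
The memo reaches the receipt via the memo → the invoice → the receipt.
No chain forces the crate (or any of the others) ahead of the receipt.

the contract, the invoice, the letter, the memo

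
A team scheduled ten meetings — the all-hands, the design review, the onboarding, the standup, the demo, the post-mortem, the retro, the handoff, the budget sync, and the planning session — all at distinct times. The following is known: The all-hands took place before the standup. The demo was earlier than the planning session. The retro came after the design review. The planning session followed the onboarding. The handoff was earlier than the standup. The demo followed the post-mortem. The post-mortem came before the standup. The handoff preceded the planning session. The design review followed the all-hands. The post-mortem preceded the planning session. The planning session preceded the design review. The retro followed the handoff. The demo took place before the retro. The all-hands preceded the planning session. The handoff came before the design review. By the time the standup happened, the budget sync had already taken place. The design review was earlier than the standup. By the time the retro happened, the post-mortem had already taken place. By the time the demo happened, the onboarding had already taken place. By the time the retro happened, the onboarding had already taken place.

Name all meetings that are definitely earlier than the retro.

Directly stated before the retro: the demo, the design review, the handoff, the onboarding, and the post-mortem.
The all-hands reaches the retro via the all-hands → the design review → the retro.
The planning session reaches the retro via the planning session → the design review → the retro.

the all-hands, the demo, the design review, the handoff, the onboarding, the planning session, the post-mortem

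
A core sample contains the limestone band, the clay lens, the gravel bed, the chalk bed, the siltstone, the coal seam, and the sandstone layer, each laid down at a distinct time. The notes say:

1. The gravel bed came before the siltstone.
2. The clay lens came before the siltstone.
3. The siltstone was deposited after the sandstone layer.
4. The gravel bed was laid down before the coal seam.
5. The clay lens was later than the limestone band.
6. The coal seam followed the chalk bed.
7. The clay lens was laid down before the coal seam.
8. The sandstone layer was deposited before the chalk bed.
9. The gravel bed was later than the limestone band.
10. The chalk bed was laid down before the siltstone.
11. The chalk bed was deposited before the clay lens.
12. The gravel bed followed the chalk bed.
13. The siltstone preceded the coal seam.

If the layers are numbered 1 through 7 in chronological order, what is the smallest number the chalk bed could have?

2

The sandstone layer must come before the chalk bed — 1 forced predecessor.
Nothing else is forced ahead of the chalk bed, so its earliest slot is position 1 + 1 = 2.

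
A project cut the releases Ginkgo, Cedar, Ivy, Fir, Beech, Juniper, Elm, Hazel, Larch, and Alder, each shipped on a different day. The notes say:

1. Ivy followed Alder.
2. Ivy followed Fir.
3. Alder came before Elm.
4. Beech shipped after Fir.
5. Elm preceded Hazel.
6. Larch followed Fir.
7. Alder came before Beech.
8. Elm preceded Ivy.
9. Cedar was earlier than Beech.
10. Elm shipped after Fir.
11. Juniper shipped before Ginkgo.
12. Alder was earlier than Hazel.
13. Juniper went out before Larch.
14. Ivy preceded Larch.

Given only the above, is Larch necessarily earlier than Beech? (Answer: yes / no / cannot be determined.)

No chain of stated constraints runs from Larch to Beech, and none runs from Beech to Larch either.
So the relative order of Larch and Beech is not fixed by the given facts.

cannot be determined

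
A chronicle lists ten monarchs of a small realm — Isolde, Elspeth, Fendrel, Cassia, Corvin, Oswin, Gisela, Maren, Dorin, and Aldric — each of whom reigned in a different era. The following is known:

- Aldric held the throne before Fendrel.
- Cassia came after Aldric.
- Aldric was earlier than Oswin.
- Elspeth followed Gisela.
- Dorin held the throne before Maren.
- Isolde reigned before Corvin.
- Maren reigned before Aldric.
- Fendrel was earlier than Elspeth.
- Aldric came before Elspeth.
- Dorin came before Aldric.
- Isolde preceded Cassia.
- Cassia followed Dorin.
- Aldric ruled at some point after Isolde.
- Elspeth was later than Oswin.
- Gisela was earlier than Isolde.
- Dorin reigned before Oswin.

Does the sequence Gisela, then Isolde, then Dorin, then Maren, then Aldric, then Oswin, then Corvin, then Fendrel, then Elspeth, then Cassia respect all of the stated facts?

Check each stated constraint against the proposed order — e.g. Gisela is ahead of Elspeth; Isolde is ahead of Cassia. Every pair is in the required order; nothing is violated.

yes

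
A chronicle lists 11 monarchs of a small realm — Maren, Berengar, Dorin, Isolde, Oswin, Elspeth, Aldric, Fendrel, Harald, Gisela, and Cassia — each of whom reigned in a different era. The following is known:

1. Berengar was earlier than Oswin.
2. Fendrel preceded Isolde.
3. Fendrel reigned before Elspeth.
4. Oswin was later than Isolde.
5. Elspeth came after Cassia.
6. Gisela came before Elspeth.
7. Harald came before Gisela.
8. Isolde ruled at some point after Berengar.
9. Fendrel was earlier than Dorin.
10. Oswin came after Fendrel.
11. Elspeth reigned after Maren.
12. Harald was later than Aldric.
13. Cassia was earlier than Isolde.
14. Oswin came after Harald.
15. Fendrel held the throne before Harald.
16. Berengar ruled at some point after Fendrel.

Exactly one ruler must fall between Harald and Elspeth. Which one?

Tracing the constraints gives Harald → Gisela → Elspeth, so Gisela sits after Harald and before Elspeth.
No other ruler is forced both after Harald and before Elspeth.

Gisela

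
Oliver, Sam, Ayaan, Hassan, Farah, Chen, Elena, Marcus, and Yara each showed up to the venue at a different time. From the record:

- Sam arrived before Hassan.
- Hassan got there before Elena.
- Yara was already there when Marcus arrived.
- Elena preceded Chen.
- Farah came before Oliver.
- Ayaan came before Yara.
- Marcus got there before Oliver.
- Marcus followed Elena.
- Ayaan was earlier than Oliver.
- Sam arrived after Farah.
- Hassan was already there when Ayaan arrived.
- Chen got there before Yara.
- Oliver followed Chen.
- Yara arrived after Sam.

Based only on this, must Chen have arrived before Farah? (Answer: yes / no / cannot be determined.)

Tracing the constraints gives Farah → Sam → Hassan → Elena → Chen, so Farah must come before Chen.
That means Chen cannot be before Farah.

no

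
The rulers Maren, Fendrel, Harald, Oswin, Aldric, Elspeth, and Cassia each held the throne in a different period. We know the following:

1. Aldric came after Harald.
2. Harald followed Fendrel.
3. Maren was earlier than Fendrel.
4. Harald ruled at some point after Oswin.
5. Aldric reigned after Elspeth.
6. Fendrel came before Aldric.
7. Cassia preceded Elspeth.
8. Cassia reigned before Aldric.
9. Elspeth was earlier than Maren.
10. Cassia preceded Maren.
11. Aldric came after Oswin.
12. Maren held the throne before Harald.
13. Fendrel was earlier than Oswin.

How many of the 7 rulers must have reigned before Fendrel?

3

Directly stated before Fendrel: Maren.
Cassia reaches Fendrel via Cassia → Maren → Fendrel.
Elspeth reaches Fendrel via Elspeth → Maren → Fendrel.
No chain forces Oswin (or any of the others) ahead of Fendrel.
That's Cassia, Elspeth, and Maren — 3 in all.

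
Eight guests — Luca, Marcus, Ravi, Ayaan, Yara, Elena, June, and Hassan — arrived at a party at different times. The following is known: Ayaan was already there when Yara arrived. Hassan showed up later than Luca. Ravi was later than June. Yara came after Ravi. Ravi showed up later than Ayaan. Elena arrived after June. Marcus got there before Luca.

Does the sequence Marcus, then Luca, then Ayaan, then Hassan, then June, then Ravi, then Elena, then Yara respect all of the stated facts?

yes

Check each stated constraint against the proposed order — e.g. Ayaan is ahead of Ravi; Ayaan is ahead of Yara. Every pair is in the required order; nothing is violated.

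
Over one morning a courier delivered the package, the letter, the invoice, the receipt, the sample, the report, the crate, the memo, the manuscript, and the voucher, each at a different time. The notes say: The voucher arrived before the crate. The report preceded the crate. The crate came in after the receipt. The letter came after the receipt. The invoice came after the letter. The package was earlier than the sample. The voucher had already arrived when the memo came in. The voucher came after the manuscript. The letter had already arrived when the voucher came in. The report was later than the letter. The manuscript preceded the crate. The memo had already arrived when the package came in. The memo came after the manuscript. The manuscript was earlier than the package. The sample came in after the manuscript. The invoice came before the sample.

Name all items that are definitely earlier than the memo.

Directly stated before the memo: the manuscript and the voucher.
The letter reaches the memo via the letter → the voucher → the memo.
The receipt reaches the memo via the receipt → the letter → the voucher → the memo.
No chain forces the package (or any of the others) ahead of the memo.

the letter, the manuscript, the receipt, the voucher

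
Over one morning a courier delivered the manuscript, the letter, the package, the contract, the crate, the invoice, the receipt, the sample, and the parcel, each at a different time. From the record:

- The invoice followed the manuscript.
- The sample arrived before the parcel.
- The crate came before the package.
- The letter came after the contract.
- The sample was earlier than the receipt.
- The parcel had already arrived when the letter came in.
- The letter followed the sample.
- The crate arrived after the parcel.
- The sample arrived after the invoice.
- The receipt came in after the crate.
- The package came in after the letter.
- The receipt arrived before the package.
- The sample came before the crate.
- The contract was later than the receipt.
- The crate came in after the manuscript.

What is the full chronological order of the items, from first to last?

The constraints fix every adjacent pair, so only one ordering works:
the manuscript → the invoice → the sample → the parcel → the crate → the receipt → the contract → the letter → the package.

the manuscript, the invoice, the sample, the parcel, the crate, the receipt, the contract, the letter, the package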